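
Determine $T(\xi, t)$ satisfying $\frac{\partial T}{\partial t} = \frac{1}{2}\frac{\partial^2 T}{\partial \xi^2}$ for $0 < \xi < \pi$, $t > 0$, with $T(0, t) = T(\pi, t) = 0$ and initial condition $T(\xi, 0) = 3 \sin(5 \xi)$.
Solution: Separating variables: $T = \sum c_n e^{-n^2t/2} \sin(n\xi)$. From $T(\xi,0) = 3 \sin(5 \xi)$: $c_5=3$.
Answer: $T(\xi, t) = 3 e^{-25 t/2} \sin(5 \xi)$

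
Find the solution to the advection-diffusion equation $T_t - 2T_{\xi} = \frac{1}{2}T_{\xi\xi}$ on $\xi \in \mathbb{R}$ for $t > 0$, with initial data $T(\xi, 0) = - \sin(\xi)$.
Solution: Moving frame: $\eta = \xi + 2t$, $\sigma = t$, $T = u(\eta,\sigma)$, so $T_t = u_{\sigma} + 2u_{\eta}$ and $T_{\xi\xi} = u_{\eta\eta}$.
Hence $T_t - 2T_{\xi} = u_{\sigma}$ and the PDE becomes the heat equation $u_{\sigma} = \frac{1}{2}u_{\eta\eta}$ on $\eta \in \mathbb{R}$.
Initial data: $u(\eta,0) = T(\eta,0) = - \sin(\eta)$. Each mode $\sin(n\eta)$ decays as $e^{-n^2\sigma/2}$ on $\mathbb{R}$, so $u(\eta,\sigma) = \sum c_n e^{-n^2\sigma/2} \sin(n\eta)$ with $c_1=-1$: $u(\eta,\sigma) = - e^{-\sigma/2} \sin(\eta)$.
Substituting back: $T(\xi,t) = u(\xi + 2t, t)$.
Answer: $T(\xi, t) = - e^{-t/2} \sin(\xi + 2 t)$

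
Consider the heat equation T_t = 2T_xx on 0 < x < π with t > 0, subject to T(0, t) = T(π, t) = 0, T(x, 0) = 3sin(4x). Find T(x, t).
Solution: Using separation of variables T = X(x)G(t):
Eigenfunctions: sin(nx), n = 1, 2, 3, ...
General solution: T(x, t) = Σ c_n sin(nx) exp(-2n² t)
Matching T(x,0) = 3sin(4x) term by term: c_4=3.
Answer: T(x, t) = 3exp(-32t)sin(4x)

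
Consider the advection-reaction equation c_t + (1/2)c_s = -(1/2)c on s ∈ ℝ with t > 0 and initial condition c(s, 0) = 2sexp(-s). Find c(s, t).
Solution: Substitute c = exp(-s)u.
Then c_s = exp(-s)(u_s - u), c_t = exp(-s)u_t; substituting and dividing by exp(-s), the lower-order terms cancel: u_t + (1/2)u_s = 0 (standard advection equation).
Data for u: u(s,0) = exp(s)c(s,0) = 2s.
By characteristics (ds/dt = 1/2), u(s,t) = f(s - (1/2)t) with f = u(·, 0).
So u(s,t) = 2s - t, and c(s,t) = exp(-s)u(s,t).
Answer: c(s, t) = 2sexp(-s) - texp(-s)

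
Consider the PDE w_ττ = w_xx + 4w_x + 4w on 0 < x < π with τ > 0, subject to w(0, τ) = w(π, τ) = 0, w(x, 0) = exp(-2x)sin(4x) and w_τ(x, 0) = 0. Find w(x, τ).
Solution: Substitute w = exp(-2x)u, i.e. u = exp(2x)w.
By the product rule, w_x = exp(-2x)(u_x - 2u), w_xx = exp(-2x)(u_xx - 4u_x + 4u), w_ττ = exp(-2x)u_ττ.
Substituting into the PDE and dividing by exp(-2x): u_ττ = (u_xx - 4u_x + 4u) + 4(u_x - 2u) + 4u.
The lower-order terms cancel, leaving the standard wave equation u_ττ = u_xx.
Initial data for u: u(x,0) = exp(2x)w(x,0) = sin(4x); u_τ(x,0) = exp(2x)w_τ(x,0) = 0. The boundary conditions carry over: u(0,τ) = u(π,τ) = 0.
Solve for u:
  Using separation of variables u = X(x)T(τ):
  Eigenfunctions: sin(nx), n = 1, 2, 3, ...
  General solution: u(x, τ) = Σ [A_n cos(n τ) + B_n sin(n τ)] sin(nx)
  From u(x,0) = sin(4x): A_4=1. From u_τ(x,0) = 0: all B_n = 0.
Hence u(x,τ) = sin(4x)cos(4τ).
Transform back: w(x,τ) = exp(-2x)u(x,τ).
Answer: w(x, τ) = exp(-2x)sin(4x)cos(4τ)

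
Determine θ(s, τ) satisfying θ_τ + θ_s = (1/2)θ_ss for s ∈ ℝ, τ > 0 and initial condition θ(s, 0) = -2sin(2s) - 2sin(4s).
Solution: Change to a moving frame: let η = s - τ, σ = τ and write θ(s,τ) = u(η,σ).
By the chain rule θ_τ = u_σ - u_η, θ_s = u_η, θ_ss = u_ηη.
Then θ_τ + θ_s = u_σ: the advection term cancels and the PDE becomes the heat equation u_σ = (1/2)u_ηη on η ∈ ℝ.
Initial data: u(η,0) = θ(η,0) = -2sin(2η) - 2sin(4η).
On η ∈ ℝ each mode satisfies (sin(nη))″ = -n² sin(nη), so exp(-n²σ/2) sin(nη) solves the heat equation; by superposition u(η,σ) = Σ c_n exp(-n²σ/2) sin(nη).
Reading off the coefficients: c_2=-2, c_4=-2, so u(η,σ) = -2exp(-2σ)sin(2η) - 2exp(-8σ)sin(4η).
Substituting back η = s - τ, σ = τ: θ(s,τ) = u(s - τ, τ).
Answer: θ(s, τ) = -2exp(-2τ)sin(2s - 2τ) - 2exp(-8τ)sin(4s - 4τ)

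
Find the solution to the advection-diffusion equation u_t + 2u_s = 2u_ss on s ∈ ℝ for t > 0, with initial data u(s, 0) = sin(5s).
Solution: Change to a moving frame: let η = s - 2t, σ = t and write u(s,t) = w(η,σ).
By the chain rule u_t = w_σ - 2w_η, u_s = w_η, u_ss = w_ηη.
Then u_t + 2u_s = w_σ: the advection term cancels and the PDE becomes the heat equation w_σ = 2w_ηη on η ∈ ℝ.
Initial data: w(η,0) = u(η,0) = sin(5η).
On η ∈ ℝ each mode satisfies (sin(nη))″ = -n² sin(nη), so exp(-2n²σ) sin(nη) solves the heat equation; by superposition w(η,σ) = Σ c_n exp(-2n²σ) sin(nη).
Reading off the coefficients: c_5=1, so w(η,σ) = exp(-50σ)sin(5η).
Substituting back η = s - 2t, σ = t: u(s,t) = w(s - 2t, t).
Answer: u(s, t) = exp(-50t)sin(5s - 10t)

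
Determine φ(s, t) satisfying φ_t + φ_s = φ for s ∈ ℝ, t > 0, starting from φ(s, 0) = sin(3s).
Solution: Substitute φ = exp(t)u.
Then φ_t = exp(t)(u_t + u), φ_s = exp(t)u_s; substituting and dividing by exp(t), the lower-order terms cancel: u_t + u_s = 0 (standard advection equation).
Data for u: u(s,0) = φ(s,0) = sin(3s).
By characteristics (ds/dt = 1), u(s,t) = f(s - t) with f = u(·, 0).
So u(s,t) = sin(3s - 3t), and φ(s,t) = exp(t)u(s,t).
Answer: φ(s, t) = exp(t)sin(3s - 3t)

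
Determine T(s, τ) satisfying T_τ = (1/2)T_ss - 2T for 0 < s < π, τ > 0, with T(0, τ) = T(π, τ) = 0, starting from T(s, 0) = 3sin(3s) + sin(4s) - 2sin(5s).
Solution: Substitute T = exp(-2τ)u.
Then T_τ = exp(-2τ)(u_τ - 2u), T_ss = exp(-2τ)u_ss; substituting and dividing by exp(-2τ), the lower-order terms cancel: u_τ = (1/2)u_ss (standard heat equation).
Data for u: u(s,0) = T(s,0) = 3sin(3s) + sin(4s) - 2sin(5s). The boundary conditions carry over: u(0,τ) = u(π,τ) = 0.
Separating variables: u = Σ c_n exp(-n²τ/2) sin(ns). From u(s,0) = 3sin(3s) + sin(4s) - 2sin(5s): c_3=3, c_4=1, c_5=-2.
So u(s,τ) = exp(-8τ)sin(4s) + 3exp(-9τ/2)sin(3s) - 2exp(-25τ/2)sin(5s), and T(s,τ) = exp(-2τ)u(s,τ).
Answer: T(s, τ) = exp(-10τ)sin(4s) + 3exp(-13τ/2)sin(3s) - 2exp(-29τ/2)sin(5s)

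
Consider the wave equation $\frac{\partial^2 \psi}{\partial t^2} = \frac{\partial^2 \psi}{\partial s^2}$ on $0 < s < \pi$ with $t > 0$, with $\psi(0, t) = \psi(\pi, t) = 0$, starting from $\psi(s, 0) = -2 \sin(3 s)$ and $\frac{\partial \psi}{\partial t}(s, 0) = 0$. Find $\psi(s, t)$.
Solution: Separating variables: $\psi = \sum [A_n \cos(\omega_n t) + B_n \sin(\omega_n t)] \sin(ns)$, $\omega_n = n$. From ICs: $A_3=-2$.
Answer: $\psi(s, t) = -2 \sin(3 s) \cos(3 t)$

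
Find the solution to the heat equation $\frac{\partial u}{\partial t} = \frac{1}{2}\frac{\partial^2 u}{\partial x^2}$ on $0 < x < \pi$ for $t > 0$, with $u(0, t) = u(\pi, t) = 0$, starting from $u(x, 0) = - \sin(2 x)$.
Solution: Separating variables: $u = \sum c_n e^{-n^2t/2} \sin(nx)$. From $u(x,0) = - \sin(2 x)$: $c_2=-1$.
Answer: $u(x, t) = - e^{-2 t} \sin(2 x)$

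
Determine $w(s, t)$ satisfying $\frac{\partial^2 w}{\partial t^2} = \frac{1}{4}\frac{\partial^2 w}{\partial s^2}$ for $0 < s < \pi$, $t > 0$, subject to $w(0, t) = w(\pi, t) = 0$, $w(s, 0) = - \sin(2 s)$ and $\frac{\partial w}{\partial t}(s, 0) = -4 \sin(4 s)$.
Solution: Using separation of variables $w = X(s)T(t)$:
Eigenfunctions: $\sin(ns)$, $n = 1, 2, 3, \ldots$
General solution: $w(s, t) = \sum [A_n \cos(n t/2) + B_n \sin(n t/2)] \sin(ns)$
From $w(s,0) = - \sin(2 s)$: $A_2=-1$. From $w_t(s,0) = -4 \sin(4 s)$, using $w_t(s,0) = \sum \omega_n B_n \sin(ns)$ with $\omega_n = n/2$: $B_4 = (-4)/2 = -2$.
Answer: $w(s, t) = - \sin(2 s) \cos(t) - 2 \sin(4 s) \sin(2 t)$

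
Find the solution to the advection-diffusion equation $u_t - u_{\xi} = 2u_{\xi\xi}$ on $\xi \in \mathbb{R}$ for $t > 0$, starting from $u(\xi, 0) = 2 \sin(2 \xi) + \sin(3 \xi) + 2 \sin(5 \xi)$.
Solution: Change to a moving frame: let $\eta = \xi + t$, $\sigma = t$ and write $u(\xi,t) = w(\eta,\sigma)$.
By the chain rule $u_t = w_{\sigma} + w_{\eta}$, $u_{\xi} = w_{\eta}$, $u_{\xi\xi} = w_{\eta\eta}$.
Then $u_t - u_{\xi} = w_{\sigma}$: the advection term cancels and the PDE becomes the heat equation $w_{\sigma} = 2w_{\eta\eta}$ on $\eta \in \mathbb{R}$.
Initial data: $w(\eta,0) = u(\eta,0) = 2 \sin(2 \eta) + \sin(3 \eta) + 2 \sin(5 \eta)$.
On $\eta \in \mathbb{R}$ each mode satisfies $(\sin(n\eta))'' = -n^2 \sin(n\eta)$, so $e^{-2n^2\sigma} \sin(n\eta)$ solves the heat equation; by superposition $w(\eta,\sigma) = \sum c_n e^{-2n^2\sigma} \sin(n\eta)$.
Reading off the coefficients: $c_2=2, c_3=1, c_5=2$, so $w(\eta,\sigma) = 2 e^{-8 \sigma} \sin(2 \eta) + e^{-18 \sigma} \sin(3 \eta) + 2 e^{-50 \sigma} \sin(5 \eta)$.
Substituting back $\eta = \xi + t$, $\sigma = t$: $u(\xi,t) = w(\xi + t, t)$.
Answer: $u(\xi, t) = 2 e^{-8 t} \sin(2 \xi + 2 t) + e^{-18 t} \sin(3 \xi + 3 t) + 2 e^{-50 t} \sin(5 \xi + 5 t)$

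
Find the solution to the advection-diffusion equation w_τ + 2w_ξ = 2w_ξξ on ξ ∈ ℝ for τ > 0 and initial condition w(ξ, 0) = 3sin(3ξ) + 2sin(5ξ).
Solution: Moving frame: η = ξ - 2τ, σ = τ, w = u(η,σ), so w_τ = u_σ - 2u_η and w_ξξ = u_ηη.
Hence w_τ + 2w_ξ = u_σ and the PDE becomes the heat equation u_σ = 2u_ηη on η ∈ ℝ.
Initial data: u(η,0) = w(η,0) = 3sin(3η) + 2sin(5η). Each mode sin(nη) decays as exp(-2n²σ) on ℝ, so u(η,σ) = Σ c_n exp(-2n²σ) sin(nη) with c_3=3, c_5=2: u(η,σ) = 3exp(-18σ)sin(3η) + 2exp(-50σ)sin(5η).
Substituting back: w(ξ,τ) = u(ξ - 2τ, τ).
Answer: w(ξ, τ) = 3exp(-18τ)sin(3ξ - 6τ) + 2exp(-50τ)sin(5ξ - 10τ)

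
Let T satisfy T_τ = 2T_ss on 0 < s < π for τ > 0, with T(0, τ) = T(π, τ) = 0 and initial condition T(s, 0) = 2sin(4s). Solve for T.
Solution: Separating variables: T = Σ c_n exp(-2n²τ) sin(ns). From T(s,0) = 2sin(4s): c_4=2.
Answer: T(s, τ) = 2exp(-32τ)sin(4s)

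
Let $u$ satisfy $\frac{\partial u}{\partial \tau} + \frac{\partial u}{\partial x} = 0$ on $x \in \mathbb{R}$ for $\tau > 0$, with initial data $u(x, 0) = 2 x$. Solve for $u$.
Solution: By characteristics ($dx/d\tau = 1$), $u(x,\tau) = f(x - \tau)$ with $f = u( \cdot , 0)$.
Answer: $u(x, \tau) = -2 \tau + 2 x$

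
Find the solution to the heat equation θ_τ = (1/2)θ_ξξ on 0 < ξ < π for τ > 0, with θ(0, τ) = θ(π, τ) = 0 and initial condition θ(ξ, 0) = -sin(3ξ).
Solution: Using separation of variables θ = X(ξ)G(τ):
Eigenfunctions: sin(nξ), n = 1, 2, 3, ...
General solution: θ(ξ, τ) = Σ c_n sin(nξ) exp(-n² τ/2)
Matching θ(ξ,0) = -sin(3ξ) term by term: c_3=-1.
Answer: θ(ξ, τ) = -exp(-9τ/2)sin(3ξ)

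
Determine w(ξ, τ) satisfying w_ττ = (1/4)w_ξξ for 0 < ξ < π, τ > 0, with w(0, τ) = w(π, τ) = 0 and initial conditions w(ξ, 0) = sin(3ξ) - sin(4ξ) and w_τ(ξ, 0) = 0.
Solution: Using separation of variables w = X(ξ)T(τ):
Eigenfunctions: sin(nξ), n = 1, 2, 3, ...
General solution: w(ξ, τ) = Σ [A_n cos(n τ/2) + B_n sin(n τ/2)] sin(nξ)
From w(ξ,0) = sin(3ξ) - sin(4ξ): A_3=1, A_4=-1. From w_τ(ξ,0) = 0: all B_n = 0.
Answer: w(ξ, τ) = sin(3ξ)cos(3τ/2) - sin(4ξ)cos(2τ)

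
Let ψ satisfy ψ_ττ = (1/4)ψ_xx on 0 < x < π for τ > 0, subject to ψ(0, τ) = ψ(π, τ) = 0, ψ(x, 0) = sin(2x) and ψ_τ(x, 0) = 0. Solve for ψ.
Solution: Using separation of variables ψ = X(x)T(τ):
Eigenfunctions: sin(nx), n = 1, 2, 3, ...
General solution: ψ(x, τ) = Σ [A_n cos(n τ/2) + B_n sin(n τ/2)] sin(nx)
From ψ(x,0) = sin(2x): A_2=1. From ψ_τ(x,0) = 0: all B_n = 0.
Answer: ψ(x, τ) = sin(2x)cos(τ)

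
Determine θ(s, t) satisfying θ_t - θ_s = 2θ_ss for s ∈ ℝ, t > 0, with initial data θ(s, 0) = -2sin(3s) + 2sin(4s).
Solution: Moving frame: η = s + t, σ = t, θ = u(η,σ), so θ_t = u_σ + u_η and θ_ss = u_ηη.
Hence θ_t - θ_s = u_σ and the PDE becomes the heat equation u_σ = 2u_ηη on η ∈ ℝ.
Initial data: u(η,0) = θ(η,0) = -2sin(3η) + 2sin(4η). Each mode sin(nη) decays as exp(-2n²σ) on ℝ, so u(η,σ) = Σ c_n exp(-2n²σ) sin(nη) with c_3=-2, c_4=2: u(η,σ) = -2exp(-18σ)sin(3η) + 2exp(-32σ)sin(4η).
Substituting back: θ(s,t) = u(s + t, t).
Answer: θ(s, t) = -2exp(-18t)sin(3s + 3t) + 2exp(-32t)sin(4s + 4t)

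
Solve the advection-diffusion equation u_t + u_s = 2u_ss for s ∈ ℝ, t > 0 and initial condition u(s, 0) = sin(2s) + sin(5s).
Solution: Change to a moving frame: let η = s - t, σ = t and write u(s,t) = w(η,σ).
By the chain rule u_t = w_σ - w_η, u_s = w_η, u_ss = w_ηη.
Then u_t + u_s = w_σ: the advection term cancels and the PDE becomes the heat equation w_σ = 2w_ηη on η ∈ ℝ.
Initial data: w(η,0) = u(η,0) = sin(2η) + sin(5η).
On η ∈ ℝ each mode satisfies (sin(nη))″ = -n² sin(nη), so exp(-2n²σ) sin(nη) solves the heat equation; by superposition w(η,σ) = Σ c_n exp(-2n²σ) sin(nη).
Reading off the coefficients: c_2=1, c_5=1, so w(η,σ) = exp(-8σ)sin(2η) + exp(-50σ)sin(5η).
Substituting back η = s - t, σ = t: u(s,t) = w(s - t, t).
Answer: u(s, t) = exp(-8t)sin(2s - 2t) + exp(-50t)sin(5s - 5t)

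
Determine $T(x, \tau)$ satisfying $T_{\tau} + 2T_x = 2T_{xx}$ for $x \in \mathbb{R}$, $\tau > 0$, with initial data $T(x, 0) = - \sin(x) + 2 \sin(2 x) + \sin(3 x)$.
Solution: Change to a moving frame: let $\eta = x - 2\tau$, $\sigma = \tau$ and write $T(x,\tau) = u(\eta,\sigma)$.
By the chain rule $T_{\tau} = u_{\sigma} - 2u_{\eta}$, $T_x = u_{\eta}$, $T_{xx} = u_{\eta\eta}$.
Then $T_{\tau} + 2T_x = u_{\sigma}$: the advection term cancels and the PDE becomes the heat equation $u_{\sigma} = 2u_{\eta\eta}$ on $\eta \in \mathbb{R}$.
Initial data: $u(\eta,0) = T(\eta,0) = - \sin(\eta) + 2 \sin(2 \eta) + \sin(3 \eta)$.
On $\eta \in \mathbb{R}$ each mode satisfies $(\sin(n\eta))'' = -n^2 \sin(n\eta)$, so $e^{-2n^2\sigma} \sin(n\eta)$ solves the heat equation; by superposition $u(\eta,\sigma) = \sum c_n e^{-2n^2\sigma} \sin(n\eta)$.
Reading off the coefficients: $c_1=-1, c_2=2, c_3=1$, so $u(\eta,\sigma) = - e^{-2 \sigma} \sin(\eta) + 2 e^{-8 \sigma} \sin(2 \eta) + e^{-18 \sigma} \sin(3 \eta)$.
Substituting back $\eta = x - 2\tau$, $\sigma = \tau$: $T(x,\tau) = u(x - 2\tau, \tau)$.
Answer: $T(x, \tau) = e^{-2 \tau} \sin(2 \tau - x) - 2 e^{-8 \tau} \sin(4 \tau - 2 x) -  e^{-18 \tau} \sin(6 \tau - 3 x)$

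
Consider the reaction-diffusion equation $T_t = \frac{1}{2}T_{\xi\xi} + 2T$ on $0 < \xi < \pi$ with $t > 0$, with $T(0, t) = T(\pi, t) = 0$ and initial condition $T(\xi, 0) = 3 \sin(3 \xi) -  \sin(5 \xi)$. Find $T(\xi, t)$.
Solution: Substitute $T = e^{2t}u$, i.e. $u = e^{-2t}T$.
By the product rule, $T_t = e^{2t}(u_t + 2u)$, $T_{\xi\xi} = e^{2t}u_{\xi\xi}$.
Substituting into the PDE and dividing by $e^{2t}$: $u_t + 2u = \frac{1}{2}u_{\xi\xi} + 2u$.
The lower-order terms cancel, leaving the standard heat equation $u_t = \frac{1}{2}u_{\xi\xi}$.
Initial data for $u$: $u(\xi,0) = T(\xi,0) = 3 \sin(3 \xi) - \sin(5 \xi)$. The boundary conditions carry over: $u(0,t) = u(\pi,t) = 0$.
Solve for $u$:
  Using separation of variables $u = X(\xi)G(t)$:
  Eigenfunctions: $\sin(n\xi)$, $n = 1, 2, 3, \ldots$
  General solution: $u(\xi, t) = \sum c_n \sin(n\xi) e^{-n^2 t/2}$
  Matching $u(\xi,0) = 3 \sin(3 \xi) - \sin(5 \xi)$ term by term: $c_3=3, c_5=-1$.
Hence $u(\xi,t) = 3 e^{-9 t/2} \sin(3 \xi) - e^{-25 t/2} \sin(5 \xi)$.
Transform back: $T(\xi,t) = e^{2t}u(\xi,t)$.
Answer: $T(\xi, t) = 3 e^{-5 t/2} \sin(3 \xi) -  e^{-21 t/2} \sin(5 \xi)$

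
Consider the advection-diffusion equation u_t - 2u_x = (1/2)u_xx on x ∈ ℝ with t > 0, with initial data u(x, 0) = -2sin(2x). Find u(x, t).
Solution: Change to a moving frame: let η = x + 2t, σ = t and write u(x,t) = w(η,σ).
By the chain rule u_t = w_σ + 2w_η, u_x = w_η, u_xx = w_ηη.
Then u_t - 2u_x = w_σ: the advection term cancels and the PDE becomes the heat equation w_σ = (1/2)w_ηη on η ∈ ℝ.
Initial data: w(η,0) = u(η,0) = -2sin(2η).
On η ∈ ℝ each mode satisfies (sin(nη))″ = -n² sin(nη), so exp(-n²σ/2) sin(nη) solves the heat equation; by superposition w(η,σ) = Σ c_n exp(-n²σ/2) sin(nη).
Reading off the coefficients: c_2=-2, so w(η,σ) = -2exp(-2σ)sin(2η).
Substituting back η = x + 2t, σ = t: u(x,t) = w(x + 2t, t).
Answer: u(x, t) = -2exp(-2t)sin(4t + 2x)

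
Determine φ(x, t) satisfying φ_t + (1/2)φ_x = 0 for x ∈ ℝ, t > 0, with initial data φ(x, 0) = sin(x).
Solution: By method of characteristics (waves move right with speed 1/2):
Along characteristics x - (1/2)t = const, φ is constant, so φ(x,t) = f(x - (1/2)t) with f = φ(·, 0).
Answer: φ(x, t) = -sin(t/2 - x)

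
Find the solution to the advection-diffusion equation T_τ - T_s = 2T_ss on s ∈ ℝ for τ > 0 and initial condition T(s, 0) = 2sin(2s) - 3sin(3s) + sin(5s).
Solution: Change to a moving frame: let η = s + τ, σ = τ and write T(s,τ) = u(η,σ).
By the chain rule T_τ = u_σ + u_η, T_s = u_η, T_ss = u_ηη.
Then T_τ - T_s = u_σ: the advection term cancels and the PDE becomes the heat equation u_σ = 2u_ηη on η ∈ ℝ.
Initial data: u(η,0) = T(η,0) = 2sin(2η) - 3sin(3η) + sin(5η).
On η ∈ ℝ each mode satisfies (sin(nη))″ = -n² sin(nη), so exp(-2n²σ) sin(nη) solves the heat equation; by superposition u(η,σ) = Σ c_n exp(-2n²σ) sin(nη).
Reading off the coefficients: c_2=2, c_3=-3, c_5=1, so u(η,σ) = 2exp(-8σ)sin(2η) - 3exp(-18σ)sin(3η) + exp(-50σ)sin(5η).
Substituting back η = s + τ, σ = τ: T(s,τ) = u(s + τ, τ).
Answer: T(s, τ) = 2exp(-8τ)sin(2s + 2τ) - 3exp(-18τ)sin(3s + 3τ) + exp(-50τ)sin(5s + 5τ)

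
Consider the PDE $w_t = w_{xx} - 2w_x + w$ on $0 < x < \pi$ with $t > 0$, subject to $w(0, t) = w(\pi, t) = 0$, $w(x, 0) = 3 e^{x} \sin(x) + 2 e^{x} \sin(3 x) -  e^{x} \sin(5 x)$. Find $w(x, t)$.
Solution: Substitute $w = e^{x}u$.
Then $w_x = e^{x}(u_x + u)$, $w_{xx} = e^{x}(u_{xx} + 2u_x + u)$, $w_t = e^{x}u_t$; substituting and dividing by $e^{x}$, the lower-order terms cancel: $u_t = u_{xx}$ (standard heat equation).
Data for $u$: $u(x,0) = e^{-x}w(x,0) = 3 \sin(x) + 2 \sin(3 x) - \sin(5 x)$. The boundary conditions carry over: $u(0,t) = u(\pi,t) = 0$.
Separating variables: $u = \sum c_n e^{-n^2t} \sin(nx)$. From $u(x,0) = 3 \sin(x) + 2 \sin(3 x) - \sin(5 x)$: $c_1=3, c_3=2, c_5=-1$.
So $u(x,t) = 3 e^{-t} \sin(x) + 2 e^{-9 t} \sin(3 x) - e^{-25 t} \sin(5 x)$, and $w(x,t) = e^{x}u(x,t)$.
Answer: $w(x, t) = 3 e^{-t} e^{x} \sin(x) + 2 e^{-9 t} e^{x} \sin(3 x) -  e^{-25 t} e^{x} \sin(5 x)$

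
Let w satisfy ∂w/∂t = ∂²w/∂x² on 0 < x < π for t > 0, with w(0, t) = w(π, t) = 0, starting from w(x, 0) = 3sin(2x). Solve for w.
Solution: Using separation of variables w = X(x)T(t):
Eigenfunctions: sin(nx), n = 1, 2, 3, ...
General solution: w(x, t) = Σ c_n sin(nx) exp(-n² t)
Matching w(x,0) = 3sin(2x) term by term: c_2=3.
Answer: w(x, t) = 3exp(-4t)sin(2x)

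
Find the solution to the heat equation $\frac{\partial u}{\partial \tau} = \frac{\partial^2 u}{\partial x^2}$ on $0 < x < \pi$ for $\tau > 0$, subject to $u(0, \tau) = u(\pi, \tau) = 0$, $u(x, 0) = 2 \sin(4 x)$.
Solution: Using separation of variables $u = X(x)T(\tau)$:
Eigenfunctions: $\sin(nx)$, $n = 1, 2, 3, \ldots$
General solution: $u(x, \tau) = \sum c_n \sin(nx) e^{-n^2 \tau}$
Matching $u(x,0) = 2 \sin(4 x)$ term by term: $c_4=2$.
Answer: $u(x, \tau) = 2 e^{-16 \tau} \sin(4 x)$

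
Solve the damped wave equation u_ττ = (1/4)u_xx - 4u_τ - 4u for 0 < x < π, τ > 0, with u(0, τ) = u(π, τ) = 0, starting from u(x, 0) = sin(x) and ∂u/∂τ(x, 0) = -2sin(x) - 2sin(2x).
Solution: Substitute u = exp(-2τ)w.
Then u_τ = exp(-2τ)(w_τ - 2w), u_ττ = exp(-2τ)(w_ττ - 4w_τ + 4w), u_xx = exp(-2τ)w_xx; substituting and dividing by exp(-2τ), the lower-order terms cancel: w_ττ = (1/4)w_xx (standard wave equation).
Data for w: w(x,0) = u(x,0) = sin(x); w_τ(x,0) = u_τ(x,0) + 2u(x,0) = -2sin(2x). The boundary conditions carry over: w(0,τ) = w(π,τ) = 0.
Separating variables: w = Σ [A_n cos(ω_n τ) + B_n sin(ω_n τ)] sin(nx), ω_n = n/2. From ICs (B_n = velocity coefficient / ω_n): A_1=1, B_2=-2.
So w(x,τ) = sin(x)cos(τ/2) - 2sin(2x)sin(τ), and u(x,τ) = exp(-2τ)w(x,τ).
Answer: u(x, τ) = exp(-2τ)sin(x)cos(τ/2) - 2exp(-2τ)sin(2x)sin(τ)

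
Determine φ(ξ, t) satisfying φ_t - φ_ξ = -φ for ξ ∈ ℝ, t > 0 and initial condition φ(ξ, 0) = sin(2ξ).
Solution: Substitute φ = exp(-t)u.
Then φ_t = exp(-t)(u_t - u), φ_ξ = exp(-t)u_ξ; substituting and dividing by exp(-t), the lower-order terms cancel: u_t - u_ξ = 0 (standard advection equation).
Data for u: u(ξ,0) = φ(ξ,0) = sin(2ξ).
By characteristics (dξ/dt = -1), u(ξ,t) = f(ξ + t) with f = u(·, 0).
So u(ξ,t) = sin(2t + 2ξ), and φ(ξ,t) = exp(-t)u(ξ,t).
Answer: φ(ξ, t) = exp(-t)sin(2t + 2ξ)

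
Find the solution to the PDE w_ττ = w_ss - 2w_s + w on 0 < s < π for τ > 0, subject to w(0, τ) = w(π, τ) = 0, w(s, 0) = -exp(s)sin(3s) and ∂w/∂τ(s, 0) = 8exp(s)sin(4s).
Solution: Substitute w = exp(s)u.
Then w_s = exp(s)(u_s + u), w_ss = exp(s)(u_ss + 2u_s + u), w_ττ = exp(s)u_ττ; substituting and dividing by exp(s), the lower-order terms cancel: u_ττ = u_ss (standard wave equation).
Data for u: u(s,0) = exp(-s)w(s,0) = -sin(3s); u_τ(s,0) = exp(-s)w_τ(s,0) = 8sin(4s). The boundary conditions carry over: u(0,τ) = u(π,τ) = 0.
Separating variables: u = Σ [A_n cos(ω_n τ) + B_n sin(ω_n τ)] sin(ns), ω_n = n. From ICs (B_n = velocity coefficient / ω_n): A_3=-1, B_4=2.
So u(s,τ) = -sin(3s)cos(3τ) + 2sin(4s)sin(4τ), and w(s,τ) = exp(s)u(s,τ).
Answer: w(s, τ) = -exp(s)sin(3s)cos(3τ) + 2exp(s)sin(4s)sin(4τ)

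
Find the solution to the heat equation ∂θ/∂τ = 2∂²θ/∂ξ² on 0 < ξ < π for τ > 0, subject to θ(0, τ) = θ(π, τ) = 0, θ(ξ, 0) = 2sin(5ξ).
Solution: Using separation of variables θ = X(ξ)G(τ):
Eigenfunctions: sin(nξ), n = 1, 2, 3, ...
General solution: θ(ξ, τ) = Σ c_n sin(nξ) exp(-2n² τ)
Matching θ(ξ,0) = 2sin(5ξ) term by term: c_5=2.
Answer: θ(ξ, τ) = 2exp(-50τ)sin(5ξ)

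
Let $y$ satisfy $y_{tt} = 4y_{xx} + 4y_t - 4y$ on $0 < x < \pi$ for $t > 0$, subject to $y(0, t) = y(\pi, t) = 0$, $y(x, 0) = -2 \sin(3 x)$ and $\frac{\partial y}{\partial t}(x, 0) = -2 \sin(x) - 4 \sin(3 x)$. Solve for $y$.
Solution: Substitute $y = e^{2t}u$.
Then $y_t = e^{2t}(u_t + 2u)$, $y_{tt} = e^{2t}(u_{tt} + 4u_t + 4u)$, $y_{xx} = e^{2t}u_{xx}$; substituting and dividing by $e^{2t}$, the lower-order terms cancel: $u_{tt} = 4u_{xx}$ (standard wave equation).
Data for $u$: $u(x,0) = y(x,0) = -2 \sin(3 x)$; $u_t(x,0) = y_t(x,0) - 2y(x,0) = -2 \sin(x)$. The boundary conditions carry over: $u(0,t) = u(\pi,t) = 0$.
Separating variables: $u = \sum [A_n \cos(\omega_n t) + B_n \sin(\omega_n t)] \sin(nx)$, $\omega_n = 2n$. From ICs ($B_n$ = velocity coefficient / $\omega_n$): $A_3=-2, B_1=-1$.
So $u(x,t) = - \sin(2 t) \sin(x) - 2 \sin(3 x) \cos(6 t)$, and $y(x,t) = e^{2t}u(x,t)$.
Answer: $y(x, t) = - e^{2 t} \sin(2 t) \sin(x) - 2 e^{2 t} \sin(3 x) \cos(6 t)$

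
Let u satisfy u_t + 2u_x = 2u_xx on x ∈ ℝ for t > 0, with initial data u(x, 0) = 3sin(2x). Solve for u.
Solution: Moving frame: η = x - 2t, σ = t, u = w(η,σ), so u_t = w_σ - 2w_η and u_xx = w_ηη.
Hence u_t + 2u_x = w_σ and the PDE becomes the heat equation w_σ = 2w_ηη on η ∈ ℝ.
Initial data: w(η,0) = u(η,0) = 3sin(2η). Each mode sin(nη) decays as exp(-2n²σ) on ℝ, so w(η,σ) = Σ c_n exp(-2n²σ) sin(nη) with c_2=3: w(η,σ) = 3exp(-8σ)sin(2η).
Substituting back: u(x,t) = w(x - 2t, t).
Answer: u(x, t) = -3exp(-8t)sin(4t - 2x)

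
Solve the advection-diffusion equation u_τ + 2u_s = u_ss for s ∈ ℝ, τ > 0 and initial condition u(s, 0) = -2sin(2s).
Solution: Moving frame: η = s - 2τ, σ = τ, u = w(η,σ), so u_τ = w_σ - 2w_η and u_ss = w_ηη.
Hence u_τ + 2u_s = w_σ and the PDE becomes the heat equation w_σ = w_ηη on η ∈ ℝ.
Initial data: w(η,0) = u(η,0) = -2sin(2η). Each mode sin(nη) decays as exp(-n²σ) on ℝ, so w(η,σ) = Σ c_n exp(-n²σ) sin(nη) with c_2=-2: w(η,σ) = -2exp(-4σ)sin(2η).
Substituting back: u(s,τ) = w(s - 2τ, τ).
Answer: u(s, τ) = -2exp(-4τ)sin(2s - 4τ)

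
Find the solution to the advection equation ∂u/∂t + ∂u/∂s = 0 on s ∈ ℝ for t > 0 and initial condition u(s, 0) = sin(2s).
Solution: By method of characteristics (waves move right with speed 1):
Along characteristics s - t = const, u is constant, so u(s,t) = f(s - t) with f = u(·, 0).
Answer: u(s, t) = sin(2s - 2t)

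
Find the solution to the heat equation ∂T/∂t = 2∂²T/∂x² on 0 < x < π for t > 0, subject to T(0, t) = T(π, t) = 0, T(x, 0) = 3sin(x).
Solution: Separating variables: T = Σ c_n exp(-2n²t) sin(nx). From T(x,0) = 3sin(x): c_1=3.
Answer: T(x, t) = 3exp(-2t)sin(x)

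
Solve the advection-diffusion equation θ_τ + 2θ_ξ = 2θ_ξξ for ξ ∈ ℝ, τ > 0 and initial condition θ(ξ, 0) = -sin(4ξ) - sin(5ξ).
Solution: Moving frame: η = ξ - 2τ, σ = τ, θ = u(η,σ), so θ_τ = u_σ - 2u_η and θ_ξξ = u_ηη.
Hence θ_τ + 2θ_ξ = u_σ and the PDE becomes the heat equation u_σ = 2u_ηη on η ∈ ℝ.
Initial data: u(η,0) = θ(η,0) = -sin(4η) - sin(5η). Each mode sin(nη) decays as exp(-2n²σ) on ℝ, so u(η,σ) = Σ c_n exp(-2n²σ) sin(nη) with c_4=-1, c_5=-1: u(η,σ) = -exp(-32σ)sin(4η) - exp(-50σ)sin(5η).
Substituting back: θ(ξ,τ) = u(ξ - 2τ, τ).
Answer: θ(ξ, τ) = -exp(-32τ)sin(4ξ - 8τ) - exp(-50τ)sin(5ξ - 10τ)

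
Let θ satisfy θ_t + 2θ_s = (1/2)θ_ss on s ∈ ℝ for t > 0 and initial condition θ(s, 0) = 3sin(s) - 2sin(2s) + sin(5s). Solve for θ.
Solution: Change to a moving frame: let η = s - 2t, σ = t and write θ(s,t) = u(η,σ).
By the chain rule θ_t = u_σ - 2u_η, θ_s = u_η, θ_ss = u_ηη.
Then θ_t + 2θ_s = u_σ: the advection term cancels and the PDE becomes the heat equation u_σ = (1/2)u_ηη on η ∈ ℝ.
Initial data: u(η,0) = θ(η,0) = 3sin(η) - 2sin(2η) + sin(5η).
On η ∈ ℝ each mode satisfies (sin(nη))″ = -n² sin(nη), so exp(-n²σ/2) sin(nη) solves the heat equation; by superposition u(η,σ) = Σ c_n exp(-n²σ/2) sin(nη).
Reading off the coefficients: c_1=3, c_2=-2, c_5=1, so u(η,σ) = -2exp(-2σ)sin(2η) + 3exp(-σ/2)sin(η) + exp(-25σ/2)sin(5η).
Substituting back η = s - 2t, σ = t: θ(s,t) = u(s - 2t, t).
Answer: θ(s, t) = -2exp(-2t)sin(2s - 4t) + 3exp(-t/2)sin(s - 2t) + exp(-25t/2)sin(5s - 10t)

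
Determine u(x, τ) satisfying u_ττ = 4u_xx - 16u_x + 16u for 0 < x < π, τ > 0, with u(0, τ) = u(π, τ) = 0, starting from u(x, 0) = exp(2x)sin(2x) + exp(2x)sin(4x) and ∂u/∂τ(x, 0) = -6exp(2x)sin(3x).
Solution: Substitute u = exp(2x)w, i.e. w = exp(-2x)u.
By the product rule, u_x = exp(2x)(w_x + 2w), u_xx = exp(2x)(w_xx + 4w_x + 4w), u_ττ = exp(2x)w_ττ.
Substituting into the PDE and dividing by exp(2x): w_ττ = 4(w_xx + 4w_x + 4w) - 16(w_x + 2w) + 16w.
The lower-order terms cancel, leaving the standard wave equation w_ττ = 4w_xx.
Initial data for w: w(x,0) = exp(-2x)u(x,0) = sin(2x) + sin(4x); w_τ(x,0) = exp(-2x)u_τ(x,0) = -6sin(3x). The boundary conditions carry over: w(0,τ) = w(π,τ) = 0.
Solve for w:
  Using separation of variables w = X(x)T(τ):
  Eigenfunctions: sin(nx), n = 1, 2, 3, ...
  General solution: w(x, τ) = Σ [A_n cos(2n τ) + B_n sin(2n τ)] sin(nx)
  From w(x,0) = sin(2x) + sin(4x): A_2=1, A_4=1. From w_τ(x,0) = -6sin(3x), using w_τ(x,0) = Σ ω_n B_n sin(nx) with ω_n = 2n: B_3 = (-6)/6 = -1.
Hence w(x,τ) = sin(2x)cos(4τ) - sin(3x)sin(6τ) + sin(4x)cos(8τ).
Transform back: u(x,τ) = exp(2x)w(x,τ).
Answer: u(x, τ) = exp(2x)sin(2x)cos(4τ) - exp(2x)sin(3x)sin(6τ) + exp(2x)sin(4x)cos(8τ)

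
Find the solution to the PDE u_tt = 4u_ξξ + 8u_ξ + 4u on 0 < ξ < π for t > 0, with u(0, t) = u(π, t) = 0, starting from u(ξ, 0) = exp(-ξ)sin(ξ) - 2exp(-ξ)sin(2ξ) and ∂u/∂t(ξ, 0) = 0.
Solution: Substitute u = exp(-ξ)w.
Then u_ξ = exp(-ξ)(w_ξ - w), u_ξξ = exp(-ξ)(w_ξξ - 2w_ξ + w), u_tt = exp(-ξ)w_tt; substituting and dividing by exp(-ξ), the lower-order terms cancel: w_tt = 4w_ξξ (standard wave equation).
Data for w: w(ξ,0) = exp(ξ)u(ξ,0) = sin(ξ) - 2sin(2ξ); w_t(ξ,0) = exp(ξ)u_t(ξ,0) = 0. The boundary conditions carry over: w(0,t) = w(π,t) = 0.
Separating variables: w = Σ [A_n cos(ω_n t) + B_n sin(ω_n t)] sin(nξ), ω_n = 2n. From ICs: A_1=1, A_2=-2.
So w(ξ,t) = sin(ξ)cos(2t) - 2sin(2ξ)cos(4t), and u(ξ,t) = exp(-ξ)w(ξ,t).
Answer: u(ξ, t) = exp(-ξ)sin(ξ)cos(2t) - 2exp(-ξ)sin(2ξ)cos(4t)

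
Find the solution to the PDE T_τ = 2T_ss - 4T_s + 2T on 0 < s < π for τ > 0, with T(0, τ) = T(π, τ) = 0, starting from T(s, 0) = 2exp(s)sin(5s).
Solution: Substitute T = exp(s)u, i.e. u = exp(-s)T.
By the product rule, T_s = exp(s)(u_s + u), T_ss = exp(s)(u_ss + 2u_s + u), T_τ = exp(s)u_τ.
Substituting into the PDE and dividing by exp(s): u_τ = 2(u_ss + 2u_s + u) - 4(u_s + u) + 2u.
The lower-order terms cancel, leaving the standard heat equation u_τ = 2u_ss.
Initial data for u: u(s,0) = exp(-s)T(s,0) = 2sin(5s). The boundary conditions carry over: u(0,τ) = u(π,τ) = 0.
Solve for u:
  Using separation of variables u = X(s)G(τ):
  Eigenfunctions: sin(ns), n = 1, 2, 3, ...
  General solution: u(s, τ) = Σ c_n sin(ns) exp(-2n² τ)
  Matching u(s,0) = 2sin(5s) term by term: c_5=2.
Hence u(s,τ) = 2exp(-50τ)sin(5s).
Transform back: T(s,τ) = exp(s)u(s,τ).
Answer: T(s, τ) = 2exp(s)exp(-50τ)sin(5s)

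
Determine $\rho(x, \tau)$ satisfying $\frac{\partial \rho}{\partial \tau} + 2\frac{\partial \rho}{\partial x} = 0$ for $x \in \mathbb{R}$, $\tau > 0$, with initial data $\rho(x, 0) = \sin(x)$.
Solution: By method of characteristics (waves move right with speed 2):
Along characteristics $x - 2\tau =$ const, $\rho$ is constant, so $\rho(x,\tau) = f(x - 2\tau)$ with $f = \rho( \cdot , 0)$.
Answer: $\rho(x, \tau) = - \sin(2 \tau - x)$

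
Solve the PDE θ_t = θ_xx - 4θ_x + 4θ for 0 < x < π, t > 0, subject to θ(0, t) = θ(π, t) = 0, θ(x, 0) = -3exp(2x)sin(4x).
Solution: Substitute θ = exp(2x)u, i.e. u = exp(-2x)θ.
By the product rule, θ_x = exp(2x)(u_x + 2u), θ_xx = exp(2x)(u_xx + 4u_x + 4u), θ_t = exp(2x)u_t.
Substituting into the PDE and dividing by exp(2x): u_t = (u_xx + 4u_x + 4u) - 4(u_x + 2u) + 4u.
The lower-order terms cancel, leaving the standard heat equation u_t = u_xx.
Initial data for u: u(x,0) = exp(-2x)θ(x,0) = -3sin(4x). The boundary conditions carry over: u(0,t) = u(π,t) = 0.
Solve for u:
  Using separation of variables u = X(x)G(t):
  Eigenfunctions: sin(nx), n = 1, 2, 3, ...
  General solution: u(x, t) = Σ c_n sin(nx) exp(-n² t)
  Matching u(x,0) = -3sin(4x) term by term: c_4=-3.
Hence u(x,t) = -3exp(-16t)sin(4x).
Transform back: θ(x,t) = exp(2x)u(x,t).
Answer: θ(x, t) = -3exp(-16t)exp(2x)sin(4x)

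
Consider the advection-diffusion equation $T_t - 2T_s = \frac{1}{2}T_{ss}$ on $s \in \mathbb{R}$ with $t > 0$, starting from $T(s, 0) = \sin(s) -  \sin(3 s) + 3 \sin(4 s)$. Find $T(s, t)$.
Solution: Change to a moving frame: let $\eta = s + 2t$, $\sigma = t$ and write $T(s,t) = u(\eta,\sigma)$.
By the chain rule $T_t = u_{\sigma} + 2u_{\eta}$, $T_s = u_{\eta}$, $T_{ss} = u_{\eta\eta}$.
Then $T_t - 2T_s = u_{\sigma}$: the advection term cancels and the PDE becomes the heat equation $u_{\sigma} = \frac{1}{2}u_{\eta\eta}$ on $\eta \in \mathbb{R}$.
Initial data: $u(\eta,0) = T(\eta,0) = \sin(\eta) - \sin(3 \eta) + 3 \sin(4 \eta)$.
On $\eta \in \mathbb{R}$ each mode satisfies $(\sin(n\eta))'' = -n^2 \sin(n\eta)$, so $e^{-n^2\sigma/2} \sin(n\eta)$ solves the heat equation; by superposition $u(\eta,\sigma) = \sum c_n e^{-n^2\sigma/2} \sin(n\eta)$.
Reading off the coefficients: $c_1=1, c_3=-1, c_4=3$, so $u(\eta,\sigma) = 3 e^{-8 \sigma} \sin(4 \eta) + e^{-\sigma/2} \sin(\eta) - e^{-9 \sigma/2} \sin(3 \eta)$.
Substituting back $\eta = s + 2t$, $\sigma = t$: $T(s,t) = u(s + 2t, t)$.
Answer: $T(s, t) = 3 e^{-8 t} \sin(4 s + 8 t) + e^{-t/2} \sin(s + 2 t) -  e^{-9 t/2} \sin(3 s + 6 t)$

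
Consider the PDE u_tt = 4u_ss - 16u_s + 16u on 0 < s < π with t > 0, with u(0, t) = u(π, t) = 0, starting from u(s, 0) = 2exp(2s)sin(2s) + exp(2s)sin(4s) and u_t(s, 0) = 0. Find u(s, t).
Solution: Substitute u = exp(2s)w, i.e. w = exp(-2s)u.
By the product rule, u_s = exp(2s)(w_s + 2w), u_ss = exp(2s)(w_ss + 4w_s + 4w), u_tt = exp(2s)w_tt.
Substituting into the PDE and dividing by exp(2s): w_tt = 4(w_ss + 4w_s + 4w) - 16(w_s + 2w) + 16w.
The lower-order terms cancel, leaving the standard wave equation w_tt = 4w_ss.
Initial data for w: w(s,0) = exp(-2s)u(s,0) = 2sin(2s) + sin(4s); w_t(s,0) = exp(-2s)u_t(s,0) = 0. The boundary conditions carry over: w(0,t) = w(π,t) = 0.
Solve for w:
  Using separation of variables w = X(s)T(t):
  Eigenfunctions: sin(ns), n = 1, 2, 3, ...
  General solution: w(s, t) = Σ [A_n cos(2n t) + B_n sin(2n t)] sin(ns)
  From w(s,0) = 2sin(2s) + sin(4s): A_2=2, A_4=1. From w_t(s,0) = 0: all B_n = 0.
Hence w(s,t) = 2sin(2s)cos(4t) + sin(4s)cos(8t).
Transform back: u(s,t) = exp(2s)w(s,t).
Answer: u(s, t) = 2exp(2s)sin(2s)cos(4t) + exp(2s)sin(4s)cos(8t)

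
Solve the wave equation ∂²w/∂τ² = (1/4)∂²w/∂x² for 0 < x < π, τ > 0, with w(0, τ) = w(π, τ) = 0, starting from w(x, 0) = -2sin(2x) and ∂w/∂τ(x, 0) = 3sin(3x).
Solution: Separating variables: w = Σ [A_n cos(ω_n τ) + B_n sin(ω_n τ)] sin(nx), ω_n = n/2. From ICs (B_n = velocity coefficient / ω_n): A_2=-2, B_3=2.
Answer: w(x, τ) = -2sin(2x)cos(τ) + 2sin(3x)sin(3τ/2)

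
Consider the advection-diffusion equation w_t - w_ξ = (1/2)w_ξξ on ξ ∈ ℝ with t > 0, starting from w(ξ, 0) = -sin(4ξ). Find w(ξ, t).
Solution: Change to a moving frame: let η = ξ + t, σ = t and write w(ξ,t) = u(η,σ).
By the chain rule w_t = u_σ + u_η, w_ξ = u_η, w_ξξ = u_ηη.
Then w_t - w_ξ = u_σ: the advection term cancels and the PDE becomes the heat equation u_σ = (1/2)u_ηη on η ∈ ℝ.
Initial data: u(η,0) = w(η,0) = -sin(4η).
On η ∈ ℝ each mode satisfies (sin(nη))″ = -n² sin(nη), so exp(-n²σ/2) sin(nη) solves the heat equation; by superposition u(η,σ) = Σ c_n exp(-n²σ/2) sin(nη).
Reading off the coefficients: c_4=-1, so u(η,σ) = -exp(-8σ)sin(4η).
Substituting back η = ξ + t, σ = t: w(ξ,t) = u(ξ + t, t).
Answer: w(ξ, t) = -exp(-8t)sin(4t + 4ξ)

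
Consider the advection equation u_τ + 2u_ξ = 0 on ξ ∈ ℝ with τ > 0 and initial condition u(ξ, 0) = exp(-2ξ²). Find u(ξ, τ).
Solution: By characteristics (dξ/dτ = 2), u(ξ,τ) = f(ξ - 2τ) with f = u(·, 0).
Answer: u(ξ, τ) = exp(-2(ξ - 2τ)²)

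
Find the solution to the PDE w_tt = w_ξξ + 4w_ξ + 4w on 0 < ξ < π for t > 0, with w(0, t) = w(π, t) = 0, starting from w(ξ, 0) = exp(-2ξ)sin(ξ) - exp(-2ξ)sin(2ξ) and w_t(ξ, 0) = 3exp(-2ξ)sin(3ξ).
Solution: Substitute w = exp(-2ξ)u.
Then w_ξ = exp(-2ξ)(u_ξ - 2u), w_ξξ = exp(-2ξ)(u_ξξ - 4u_ξ + 4u), w_tt = exp(-2ξ)u_tt; substituting and dividing by exp(-2ξ), the lower-order terms cancel: u_tt = u_ξξ (standard wave equation).
Data for u: u(ξ,0) = exp(2ξ)w(ξ,0) = sin(ξ) - sin(2ξ); u_t(ξ,0) = exp(2ξ)w_t(ξ,0) = 3sin(3ξ). The boundary conditions carry over: u(0,t) = u(π,t) = 0.
Separating variables: u = Σ [A_n cos(ω_n t) + B_n sin(ω_n t)] sin(nξ), ω_n = n. From ICs (B_n = velocity coefficient / ω_n): A_1=1, A_2=-1, B_3=1.
So u(ξ,t) = sin(3t)sin(3ξ) + sin(ξ)cos(t) - sin(2ξ)cos(2t), and w(ξ,t) = exp(-2ξ)u(ξ,t).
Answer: w(ξ, t) = exp(-2ξ)sin(3t)sin(3ξ) + exp(-2ξ)sin(ξ)cos(t) - exp(-2ξ)sin(2ξ)cos(2t)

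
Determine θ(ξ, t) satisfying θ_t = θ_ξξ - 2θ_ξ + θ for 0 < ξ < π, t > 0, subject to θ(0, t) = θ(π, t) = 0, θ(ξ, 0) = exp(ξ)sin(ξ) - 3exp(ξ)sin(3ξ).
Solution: Substitute θ = exp(ξ)u, i.e. u = exp(-ξ)θ.
By the product rule, θ_ξ = exp(ξ)(u_ξ + u), θ_ξξ = exp(ξ)(u_ξξ + 2u_ξ + u), θ_t = exp(ξ)u_t.
Substituting into the PDE and dividing by exp(ξ): u_t = (u_ξξ + 2u_ξ + u) - 2(u_ξ + u) + u.
The lower-order terms cancel, leaving the standard heat equation u_t = u_ξξ.
Initial data for u: u(ξ,0) = exp(-ξ)θ(ξ,0) = sin(ξ) - 3sin(3ξ). The boundary conditions carry over: u(0,t) = u(π,t) = 0.
Solve for u:
  Using separation of variables u = X(ξ)G(t):
  Eigenfunctions: sin(nξ), n = 1, 2, 3, ...
  General solution: u(ξ, t) = Σ c_n sin(nξ) exp(-n² t)
  Matching u(ξ,0) = sin(ξ) - 3sin(3ξ) term by term: c_1=1, c_3=-3.
Hence u(ξ,t) = exp(-t)sin(ξ) - 3exp(-9t)sin(3ξ).
Transform back: θ(ξ,t) = exp(ξ)u(ξ,t).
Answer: θ(ξ, t) = exp(-t)exp(ξ)sin(ξ) - 3exp(-9t)exp(ξ)sin(3ξ)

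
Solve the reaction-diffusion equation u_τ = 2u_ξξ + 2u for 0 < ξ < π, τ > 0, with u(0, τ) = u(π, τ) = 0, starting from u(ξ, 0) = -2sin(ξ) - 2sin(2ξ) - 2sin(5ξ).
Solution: Substitute u = exp(2τ)w, i.e. w = exp(-2τ)u.
By the product rule, u_τ = exp(2τ)(w_τ + 2w), u_ξξ = exp(2τ)w_ξξ.
Substituting into the PDE and dividing by exp(2τ): w_τ + 2w = 2w_ξξ + 2w.
The lower-order terms cancel, leaving the standard heat equation w_τ = 2w_ξξ.
Initial data for w: w(ξ,0) = u(ξ,0) = -2sin(ξ) - 2sin(2ξ) - 2sin(5ξ). The boundary conditions carry over: w(0,τ) = w(π,τ) = 0.
Solve for w:
  Using separation of variables w = X(ξ)T(τ):
  Eigenfunctions: sin(nξ), n = 1, 2, 3, ...
  General solution: w(ξ, τ) = Σ c_n sin(nξ) exp(-2n² τ)
  Matching w(ξ,0) = -2sin(ξ) - 2sin(2ξ) - 2sin(5ξ) term by term: c_1=-2, c_2=-2, c_5=-2.
Hence w(ξ,τ) = -2exp(-2τ)sin(ξ) - 2exp(-8τ)sin(2ξ) - 2exp(-50τ)sin(5ξ).
Transform back: u(ξ,τ) = exp(2τ)w(ξ,τ).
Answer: u(ξ, τ) = -2sin(ξ) - 2exp(-6τ)sin(2ξ) - 2exp(-48τ)sin(5ξ)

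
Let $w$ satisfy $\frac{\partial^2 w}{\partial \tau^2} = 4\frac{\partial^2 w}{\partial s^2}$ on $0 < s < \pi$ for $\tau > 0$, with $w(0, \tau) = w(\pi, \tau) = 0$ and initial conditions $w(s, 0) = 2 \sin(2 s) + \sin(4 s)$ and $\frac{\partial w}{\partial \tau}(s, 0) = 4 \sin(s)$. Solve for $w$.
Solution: Separating variables: $w = \sum [A_n \cos(\omega_n \tau) + B_n \sin(\omega_n \tau)] \sin(ns)$, $\omega_n = 2n$. From ICs ($B_n$ = velocity coefficient / $\omega_n$): $A_2=2, A_4=1, B_1=2$.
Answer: $w(s, \tau) = 2 \sin(2 \tau) \sin(s) + 2 \sin(2 s) \cos(4 \tau) + \sin(4 s) \cos(8 \tau)$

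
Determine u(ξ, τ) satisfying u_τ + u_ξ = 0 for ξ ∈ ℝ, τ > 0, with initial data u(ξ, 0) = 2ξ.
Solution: By characteristics (dξ/dτ = 1), u(ξ,τ) = f(ξ - τ) with f = u(·, 0).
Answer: u(ξ, τ) = 2ξ - 2τ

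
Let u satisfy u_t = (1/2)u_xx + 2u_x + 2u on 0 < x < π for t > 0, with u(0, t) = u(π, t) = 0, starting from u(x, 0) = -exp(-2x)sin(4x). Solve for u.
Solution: Substitute u = exp(-2x)w, i.e. w = exp(2x)u.
By the product rule, u_x = exp(-2x)(w_x - 2w), u_xx = exp(-2x)(w_xx - 4w_x + 4w), u_t = exp(-2x)w_t.
Substituting into the PDE and dividing by exp(-2x): w_t = (1/2)(w_xx - 4w_x + 4w) + 2(w_x - 2w) + 2w.
The lower-order terms cancel, leaving the standard heat equation w_t = (1/2)w_xx.
Initial data for w: w(x,0) = exp(2x)u(x,0) = -sin(4x). The boundary conditions carry over: w(0,t) = w(π,t) = 0.
Solve for w:
  Using separation of variables w = X(x)T(t):
  Eigenfunctions: sin(nx), n = 1, 2, 3, ...
  General solution: w(x, t) = Σ c_n sin(nx) exp(-n² t/2)
  Matching w(x,0) = -sin(4x) term by term: c_4=-1.
Hence w(x,t) = -exp(-8t)sin(4x).
Transform back: u(x,t) = exp(-2x)w(x,t).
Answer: u(x, t) = -exp(-8t)exp(-2x)sin(4x)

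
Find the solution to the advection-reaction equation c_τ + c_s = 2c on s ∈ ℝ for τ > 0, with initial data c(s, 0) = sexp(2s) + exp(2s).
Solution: Substitute c = exp(2s)u, i.e. u = exp(-2s)c.
By the product rule, c_s = exp(2s)(u_s + 2u), c_τ = exp(2s)u_τ.
Substituting into the PDE and dividing by exp(2s): u_τ + (u_s + 2u) = 2u.
The lower-order terms cancel, leaving the standard advection equation u_τ + u_s = 0.
Initial data for u: u(s,0) = exp(-2s)c(s,0) = s + 1.
Solve for u:
  By method of characteristics (waves move right with speed 1):
  Along characteristics s - τ = const, u is constant, so u(s,τ) = f(s - τ) with f = u(·, 0).
Hence u(s,τ) = s - τ + 1.
Transform back: c(s,τ) = exp(2s)u(s,τ).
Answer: c(s, τ) = sexp(2s) - τexp(2s) + exp(2s)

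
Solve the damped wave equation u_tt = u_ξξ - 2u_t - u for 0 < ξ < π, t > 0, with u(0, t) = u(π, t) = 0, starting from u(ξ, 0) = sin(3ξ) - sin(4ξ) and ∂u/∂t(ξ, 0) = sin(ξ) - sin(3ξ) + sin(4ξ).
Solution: Substitute u = exp(-t)w.
Then u_t = exp(-t)(w_t - w), u_tt = exp(-t)(w_tt - 2w_t + w), u_ξξ = exp(-t)w_ξξ; substituting and dividing by exp(-t), the lower-order terms cancel: w_tt = w_ξξ (standard wave equation).
Data for w: w(ξ,0) = u(ξ,0) = sin(3ξ) - sin(4ξ); w_t(ξ,0) = u_t(ξ,0) + u(ξ,0) = sin(ξ). The boundary conditions carry over: w(0,t) = w(π,t) = 0.
Separating variables: w = Σ [A_n cos(ω_n t) + B_n sin(ω_n t)] sin(nξ), ω_n = n. From ICs (B_n = velocity coefficient / ω_n): A_3=1, A_4=-1, B_1=1.
So w(ξ,t) = sin(t)sin(ξ) + sin(3ξ)cos(3t) - sin(4ξ)cos(4t), and u(ξ,t) = exp(-t)w(ξ,t).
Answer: u(ξ, t) = exp(-t)sin(t)sin(ξ) + exp(-t)sin(3ξ)cos(3t) - exp(-t)sin(4ξ)cos(4t)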